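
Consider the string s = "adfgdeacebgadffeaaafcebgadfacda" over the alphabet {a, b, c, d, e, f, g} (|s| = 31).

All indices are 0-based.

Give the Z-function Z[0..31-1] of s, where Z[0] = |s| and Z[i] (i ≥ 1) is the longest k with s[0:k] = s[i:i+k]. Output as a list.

[31, 0, 0, 0, 0, 0, 1, 0, 0, 0, 0, 3, 0, 0, 0, 0, 1, 1, 1, 0, 0, 0, 0, 0, 3, 0, 0, 1, 0, 0, 1]

Z[0]=31
i=1: i≥r, start 0; Z[1]=0
i=2: i≥r, start 0; Z[2]=0
i=3: i≥r, start 0; Z[3]=0
i=4: i≥r, start 0; Z[4]=0
i=5: i≥r, start 0; Z[5]=0
i=6: i≥r, start 0; Z[6]=1 extend→box=[6,7)
i=7: i≥r, start 0; Z[7]=0
i=8: i≥r, start 0; Z[8]=0
i=9: i≥r, start 0; Z[9]=0
i=10: i≥r, start 0; Z[10]=0
i=11: i≥r, start 0; Z[11]=3 extend→box=[11,14)
i=12: min(r-i=2, Z[1]=0)=0; Z[12]=0
i=13: min(r-i=1, Z[2]=0)=0; Z[13]=0
i=14: i≥r, start 0; Z[14]=0
i=15: i≥r, start 0; Z[15]=0
i=16: i≥r, start 0; Z[16]=1 extend→box=[16,17)
i=17: i≥r, start 0; Z[17]=1 extend→box=[17,18)
i=18: i≥r, start 0; Z[18]=1 extend→box=[18,19)
i=19: i≥r, start 0; Z[19]=0
i=20: i≥r, start 0; Z[20]=0
i=21: i≥r, start 0; Z[21]=0
i=22: i≥r, start 0; Z[22]=0
i=23: i≥r, start 0; Z[23]=0
i=24: i≥r, start 0; Z[24]=3 extend→box=[24,27)
i=25: min(r-i=2, Z[1]=0)=0; Z[25]=0
i=26: min(r-i=1, Z[2]=0)=0; Z[26]=0
i=27: i≥r, start 0; Z[27]=1 extend→box=[27,28)
i=28: i≥r, start 0; Z[28]=0
i=29: i≥r, start 0; Z[29]=0
i=30: i≥r, start 0; Z[30]=1 extend→box=[30,31)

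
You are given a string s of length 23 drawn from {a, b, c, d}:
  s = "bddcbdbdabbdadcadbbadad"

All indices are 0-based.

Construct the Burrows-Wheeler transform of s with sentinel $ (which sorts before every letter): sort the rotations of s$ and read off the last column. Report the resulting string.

dddbcdbdadbc$ddabababadb

rank  rotation                  last
    0  $bddcbdbdabbdadcadbbadad  d
    1  abbdadcadbbadad$bddcbdbd  d
    2  ad$bddcbdbdabbdadcadbbad  d
    3  adad$bddcbdbdabbdadcadbb  b
    4  adbbadad$bddcbdbdabbdadc  c
    5  adcadbbadad$bddcbdbdabbd  d
    6  badad$bddcbdbdabbdadcadb  b
    7  bbadad$bddcbdbdabbdadcad  d
    8  bbdadcadbbadad$bddcbdbda  a
    9  bdabbdadcadbbadad$bddcbd  d
   10  bdadcadbbadad$bddcbdbdab  b
   11  bdbdabbdadcadbbadad$bddc  c
   12  bddcbdbdabbdadcadbbadad$  $
   13  cadbbadad$bddcbdbdabbdad  d
   14  cbdbdabbdadcadbbadad$bdd  d
   15  d$bddcbdbdabbdadcadbbada  a
   16  dabbdadcadbbadad$bddcbdb  b
   17  dad$bddcbdbdabbdadcadbba  a
   18  dadcadbbadad$bddcbdbdabb  b
   19  dbbadad$bddcbdbdabbdadca  a
   20  dbdabbdadcadbbadad$bddcb  b
   21  dcadbbadad$bddcbdbdabbda  a
   22  dcbdbdabbdadcadbbadad$bd  d
   23  ddcbdbdabbdadcadbbadad$b  b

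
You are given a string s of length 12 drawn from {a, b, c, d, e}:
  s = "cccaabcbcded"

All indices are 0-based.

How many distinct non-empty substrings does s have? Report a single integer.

rank | idx | suffix
   0 |   3 | aabcbcded
   1 |   4 | abcbcded
   2 |   5 | bcbcded
   3 |   7 | bcded
   4 |   2 | caabcbcded
   5 |   6 | cbcded
   6 |   1 | ccaabcbcded
   7 |   0 | cccaabcbcded
   8 |   8 | cded
   9 |  11 | d
  10 |   9 | ded
  11 |  10 | ed

SA = [3, 4, 5, 7, 2, 6, 1, 0, 8, 11, 9, 10]
i: (SA[i-1],SA[i]) lcp shared
  1: (3,4) 1 'a'
  2: (4,5) 0 ''
  3: (5,7) 2 'bc'
  4: (7,2) 0 ''
  5: (2,6) 1 'c'
  6: (6,1) 1 'c'
  7: (1,0) 2 'cc'
  8: (0,8) 1 'c'
  9: (8,11) 0 ''
  10: (11,9) 1 'd'
  11: (9,10) 0 ''

n(n+1)/2 = 12·13/2 = 78
Σ LCP = 0 + 1 + 0 + 2 + 0 + 1 + 1 + 2 + 1 + 0 + 1 + 0 = 9
distinct = 78 − 9 = 69

69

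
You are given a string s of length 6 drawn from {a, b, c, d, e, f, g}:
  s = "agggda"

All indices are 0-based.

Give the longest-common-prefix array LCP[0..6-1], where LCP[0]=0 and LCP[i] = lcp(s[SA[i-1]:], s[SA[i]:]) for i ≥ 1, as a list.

sorted suffixes:
  #0 SA[0]=5  'a'
  #1 SA[1]=0  'agggda'
  #2 SA[2]=4  'da'
  #3 SA[3]=3  'gda'
  #4 SA[4]=2  'ggda'
  #5 SA[5]=1  'gggda'

SA = [5, 0, 4, 3, 2, 1]
i: (SA[i-1],SA[i]) lcp shared
  1: (5,0) 1 'a'
  2: (0,4) 0 ''
  3: (4,3) 0 ''
  4: (3,2) 1 'g'
  5: (2,1) 2 'gg'

[0, 1, 0, 0, 1, 2]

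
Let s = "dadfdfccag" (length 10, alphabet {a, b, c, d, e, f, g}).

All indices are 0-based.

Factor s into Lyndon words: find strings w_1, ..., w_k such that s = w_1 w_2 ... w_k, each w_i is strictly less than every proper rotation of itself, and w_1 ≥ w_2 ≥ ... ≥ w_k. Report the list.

emit factor 1: 'd' (i=0, period=1)
emit factor 2: 'adfdfccag' (i=1, period=9)

["d", "adfdfccag"]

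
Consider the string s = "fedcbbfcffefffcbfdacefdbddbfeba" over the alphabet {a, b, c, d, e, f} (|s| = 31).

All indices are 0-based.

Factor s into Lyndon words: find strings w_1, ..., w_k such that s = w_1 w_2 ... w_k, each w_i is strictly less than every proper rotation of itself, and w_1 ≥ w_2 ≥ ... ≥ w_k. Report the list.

["f", "e", "d", "c", "bbfcffefffcbfd", "acefdbddbfeb", "a"]

emit factor 1: 'f' (i=0, period=1)
emit factor 2: 'e' (i=1, period=1)
emit factor 3: 'd' (i=2, period=1)
emit factor 4: 'c' (i=3, period=1)
emit factor 5: 'bbfcffefffcbfd' (i=4, period=14)
emit factor 6: 'acefdbddbfeb' (i=18, period=12)
emit factor 7: 'a' (i=30, period=1)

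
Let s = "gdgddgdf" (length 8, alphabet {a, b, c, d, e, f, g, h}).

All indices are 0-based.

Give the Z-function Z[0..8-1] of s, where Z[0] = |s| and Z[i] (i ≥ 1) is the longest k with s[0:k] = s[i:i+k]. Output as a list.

[8, 0, 2, 0, 0, 2, 0, 0]

Z[0]=8
i=1: outside box; Z[1]=0
i=2: outside box; Z[2]=2 extend→box=[2,4)
i=3: min(r-i=1, Z[1]=0)=0; Z[3]=0
i=4: outside box; Z[4]=0
i=5: outside box; Z[5]=2 extend→box=[5,7)
i=6: min(r-i=1, Z[1]=0)=0; Z[6]=0
i=7: outside box; Z[7]=0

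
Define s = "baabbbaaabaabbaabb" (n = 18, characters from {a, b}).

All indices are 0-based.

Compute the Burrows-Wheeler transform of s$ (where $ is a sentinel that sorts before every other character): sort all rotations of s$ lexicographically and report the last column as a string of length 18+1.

bbabbbaaaabbba$abaa

rank  rotation             last
    0  $baabbbaaabaabbaabb  b
    1  aaabaabbaabb$baabbb  b
    2  aabaabbaabb$baabbba  a
    3  aabb$baabbbaaabaabb  b
    4  aabbaabb$baabbbaaab  b
    5  aabbbaaabaabbaabb$b  b
    6  abaabbaabb$baabbbaa  a
    7  abb$baabbbaaabaabba  a
    8  abbaabb$baabbbaaaba  a
    9  abbbaaabaabbaabb$ba  a
   10  b$baabbbaaabaabbaab  b
   11  baaabaabbaabb$baabb  b
   12  baabb$baabbbaaabaab  b
   13  baabbaabb$baabbbaaa  a
   14  baabbbaaabaabbaabb$  $
   15  bb$baabbbaaabaabbaa  a
   16  bbaaabaabbaabb$baab  b
   17  bbaabb$baabbbaaabaa  a
   18  bbbaaabaabbaabb$baa  a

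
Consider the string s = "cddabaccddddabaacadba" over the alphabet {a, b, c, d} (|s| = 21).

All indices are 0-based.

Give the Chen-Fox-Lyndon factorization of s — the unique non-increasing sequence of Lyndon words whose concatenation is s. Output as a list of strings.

["cdd", "abaccdddd", "ab", "aacadb", "a"]

emit factor 1: 'cdd' (i=0, period=3)
emit factor 2: 'abaccdddd' (i=3, period=9)
emit factor 3: 'ab' (i=12, period=2)
emit factor 4: 'aacadb' (i=14, period=6)
emit factor 5: 'a' (i=20, period=1)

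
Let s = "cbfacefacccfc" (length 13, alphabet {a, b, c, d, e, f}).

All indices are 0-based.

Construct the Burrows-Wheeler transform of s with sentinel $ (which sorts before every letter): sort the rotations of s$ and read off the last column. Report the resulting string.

cffcf$acaccebc

rank  rotation        last
    0  $cbfacefacccfc  c
    1  acccfc$cbfacef  f
    2  acefacccfc$cbf  f
    3  bfacefacccfc$c  c
    4  c$cbfacefacccf  f
    5  cbfacefacccfc$  $
    6  cccfc$cbfacefa  a
    7  ccfc$cbfacefac  c
    8  cefacccfc$cbfa  a
    9  cfc$cbfacefacc  c
   10  efacccfc$cbfac  c
   11  facccfc$cbface  e
   12  facefacccfc$cb  b
   13  fc$cbfacefaccc  c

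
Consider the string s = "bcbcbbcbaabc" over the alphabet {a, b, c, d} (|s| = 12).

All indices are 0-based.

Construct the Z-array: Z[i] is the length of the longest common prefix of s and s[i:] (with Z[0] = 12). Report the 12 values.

[12, 0, 3, 0, 1, 3, 0, 1, 0, 0, 2, 0]

Z[0]=12
i=1: i≥r, start 0; Z[1]=0
i=2: i≥r, start 0; Z[2]=3 grow→box=[2,5)
i=3: min(r-i=2, Z[1]=0)=0; Z[3]=0
i=4: min(r-i=1, Z[2]=3)=1; Z[4]=1
i=5: i≥r, start 0; Z[5]=3 grow→box=[5,8)
i=6: min(r-i=2, Z[1]=0)=0; Z[6]=0
i=7: min(r-i=1, Z[2]=3)=1; Z[7]=1
i=8: i≥r, start 0; Z[8]=0
i=9: i≥r, start 0; Z[9]=0
i=10: i≥r, start 0; Z[10]=2 grow→box=[10,12)
i=11: min(r-i=1, Z[1]=0)=0; Z[11]=0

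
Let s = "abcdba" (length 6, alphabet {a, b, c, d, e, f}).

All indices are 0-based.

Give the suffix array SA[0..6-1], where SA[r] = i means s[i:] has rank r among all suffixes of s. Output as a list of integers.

sorted suffixes:
  #0 SA[0]=5  'a'
  #1 SA[1]=0  'abcdba'
  #2 SA[2]=4  'ba'
  #3 SA[3]=1  'bcdba'
  #4 SA[4]=2  'cdba'
  #5 SA[5]=3  'dba'

[5, 0, 4, 1, 2, 3]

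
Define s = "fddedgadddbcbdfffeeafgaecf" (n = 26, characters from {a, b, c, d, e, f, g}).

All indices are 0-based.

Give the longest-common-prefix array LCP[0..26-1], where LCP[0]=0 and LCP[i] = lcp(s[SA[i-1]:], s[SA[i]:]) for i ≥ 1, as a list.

[0, 1, 1, 0, 1, 0, 1, 0, 1, 2, 2, 1, 1, 1, 0, 1, 1, 1, 0, 1, 1, 1, 2, 1, 0, 2]

rank | idx | suffix
   0 |   6 | adddbcbdfffeeafgaecf
   1 |  22 | aecf
   2 |  19 | afgaecf
   3 |  10 | bcbdfffeeafgaecf
   4 |  12 | bdfffeeafgaecf
   5 |  11 | cbdfffeeafgaecf
   6 |  24 | cf
   7 |   9 | dbcbdfffeeafgaecf
   8 |   8 | ddbcbdfffeeafgaecf
   9 |   7 | dddbcbdfffeeafgaecf
  10 |   1 | ddedgadddbcbdfffeeafgaecf
  11 |   2 | dedgadddbcbdfffeeafgaecf
  12 |  13 | dfffeeafgaecf
  13 |   4 | dgadddbcbdfffeeafgaecf
  14 |  18 | eafgaecf
  15 |  23 | ecf
  16 |   3 | edgadddbcbdfffeeafgaecf
  17 |  17 | eeafgaecf
  18 |  25 | f
  19 |   0 | fddedgadddbcbdfffeeafgaecf
  20 |  16 | feeafgaecf
  21 |  15 | ffeeafgaecf
  22 |  14 | fffeeafgaecf
  23 |  20 | fgaecf
  24 |   5 | gadddbcbdfffeeafgaecf
  25 |  21 | gaecf

SA = [6, 22, 19, 10, 12, 11, 24, 9, 8, 7, 1, 2, 13, 4, 18, 23, 3, 17, 25, 0, 16, 15, 14, 20, 5, 21]
[i] adj suffixes → lcp
  [1] 6/22 → 1 ('a')
  [2] 22/19 → 1 ('a')
  [3] 19/10 → 0 ('')
  [4] 10/12 → 1 ('b')
  [5] 12/11 → 0 ('')
  [6] 11/24 → 1 ('c')
  [7] 24/9 → 0 ('')
  [8] 9/8 → 1 ('d')
  [9] 8/7 → 2 ('dd')
  [10] 7/1 → 2 ('dd')
  [11] 1/2 → 1 ('d')
  [12] 2/13 → 1 ('d')
  [13] 13/4 → 1 ('d')
  [14] 4/18 → 0 ('')
  [15] 18/23 → 1 ('e')
  [16] 23/3 → 1 ('e')
  [17] 3/17 → 1 ('e')
  [18] 17/25 → 0 ('')
  [19] 25/0 → 1 ('f')
  [20] 0/16 → 1 ('f')
  [21] 16/15 → 1 ('f')
  [22] 15/14 → 2 ('ff')
  [23] 14/20 → 1 ('f')
  [24] 20/5 → 0 ('')
  [25] 5/21 → 2 ('ga')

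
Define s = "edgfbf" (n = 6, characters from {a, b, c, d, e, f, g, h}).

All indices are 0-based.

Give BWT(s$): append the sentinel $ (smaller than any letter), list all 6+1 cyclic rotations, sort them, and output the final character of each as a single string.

ffe$bgd

rank  rotation last
    0  $edgfbf  f
    1  bf$edgf  f
    2  dgfbf$e  e
    3  edgfbf$  $
    4  f$edgfb  b
    5  fbf$edg  g
    6  gfbf$ed  d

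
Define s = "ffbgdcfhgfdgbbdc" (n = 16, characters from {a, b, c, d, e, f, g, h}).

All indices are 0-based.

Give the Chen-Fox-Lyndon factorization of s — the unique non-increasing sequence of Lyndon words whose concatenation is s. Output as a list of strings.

emit factor 1: 'f' (i=0, period=1)
emit factor 2: 'f' (i=1, period=1)
emit factor 3: 'bgdcfhgfdg' (i=2, period=10)
emit factor 4: 'bbdc' (i=12, period=4)

["f", "f", "bgdcfhgfdg", "bbdc"]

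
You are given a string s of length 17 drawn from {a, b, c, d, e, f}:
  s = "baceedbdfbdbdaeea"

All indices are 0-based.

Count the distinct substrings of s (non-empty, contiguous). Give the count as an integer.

rank→(start, suffix):
  0 → (16, 'a')
  1 → (1, 'aceedbdfbdbdaeea')
  2 → (13, 'aeea')
  3 → (0, 'baceedbdfbdbdaeea')
  4 → (11, 'bdaeea')
  5 → (9, 'bdbdaeea')
  6 → (6, 'bdfbdbdaeea')
  7 → (2, 'ceedbdfbdbdaeea')
  8 → (12, 'daeea')
  9 → (10, 'dbdaeea')
  10 → (5, 'dbdfbdbdaeea')
  11 → (7, 'dfbdbdaeea')
  12 → (15, 'ea')
  13 → (4, 'edbdfbdbdaeea')
  14 → (14, 'eea')
  15 → (3, 'eedbdfbdbdaeea')
  16 → (8, 'fbdbdaeea')

SA = [16, 1, 13, 0, 11, 9, 6, 2, 12, 10, 5, 7, 15, 4, 14, 3, 8]
[i] adj suffixes → lcp
  [1] 16/1 → 1 ('a')
  [2] 1/13 → 1 ('a')
  [3] 13/0 → 0 ('')
  [4] 0/11 → 1 ('b')
  [5] 11/9 → 2 ('bd')
  [6] 9/6 → 2 ('bd')
  [7] 6/2 → 0 ('')
  [8] 2/12 → 0 ('')
  [9] 12/10 → 1 ('d')
  [10] 10/5 → 3 ('dbd')
  [11] 5/7 → 1 ('d')
  [12] 7/15 → 0 ('')
  [13] 15/4 → 1 ('e')
  [14] 4/14 → 1 ('e')
  [15] 14/3 → 2 ('ee')
  [16] 3/8 → 0 ('')

n(n+1)/2 = 17·18/2 = 153
Σ LCP = 0 + 1 + 1 + 0 + 1 + 2 + 2 + 0 + 0 + 1 + 3 + 1 + 0 + 1 + 1 + 2 + 0 = 16
distinct = 153 − 16 = 137

137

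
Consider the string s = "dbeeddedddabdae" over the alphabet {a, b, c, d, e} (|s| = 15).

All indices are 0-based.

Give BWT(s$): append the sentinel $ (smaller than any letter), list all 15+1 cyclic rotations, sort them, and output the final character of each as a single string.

rank  rotation          last
    0  $dbeeddedddabdae  e
    1  abdae$dbeeddeddd  d
    2  ae$dbeeddedddabd  d
    3  bdae$dbeeddeddda  a
    4  beeddedddabdae$d  d
    5  dabdae$dbeeddedd  d
    6  dae$dbeeddedddab  b
    7  dbeeddedddabdae$  $
    8  ddabdae$dbeedded  d
    9  dddabdae$dbeedde  e
   10  ddedddabdae$dbee  e
   11  dedddabdae$dbeed  d
   12  e$dbeeddedddabda  a
   13  edddabdae$dbeedd  d
   14  eddedddabdae$dbe  e
   15  eeddedddabdae$db  b

eddaddb$deedadeb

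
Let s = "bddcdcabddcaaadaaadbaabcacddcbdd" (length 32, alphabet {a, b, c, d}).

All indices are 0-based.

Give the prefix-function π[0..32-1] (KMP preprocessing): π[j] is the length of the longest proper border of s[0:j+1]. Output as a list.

[0, 0, 0, 0, 0, 0, 0, 1, 2, 3, 4, 0, 0, 0, 0, 0, 0, 0, 0, 1, 0, 0, 1, 0, 0, 0, 0, 0, 0, 1, 2, 3]

π[0] = 0
j=1 s[j]='d': π[1]=0 (border '')
j=2 s[j]='d': π[2]=0 (border '')
j=3 s[j]='c': π[3]=0 (border '')
j=4 s[j]='d': π[4]=0 (border '')
j=5 s[j]='c': π[5]=0 (border '')
j=6 s[j]='a': π[6]=0 (border '')
j=7 s[j]='b': π[7]=1 (border 'b')
j=8 s[j]='d': π[8]=2 (border 'bd')
j=9 s[j]='d': π[9]=3 (border 'bdd')
j=10 s[j]='c': π[10]=4 (border 'bddc')
j=11 s[j]='a': k: 4→0; π[11]=0 (border '')
j=12 s[j]='a': π[12]=0 (border '')
j=13 s[j]='a': π[13]=0 (border '')
j=14 s[j]='d': π[14]=0 (border '')
j=15 s[j]='a': π[15]=0 (border '')
j=16 s[j]='a': π[16]=0 (border '')
j=17 s[j]='a': π[17]=0 (border '')
j=18 s[j]='d': π[18]=0 (border '')
j=19 s[j]='b': π[19]=1 (border 'b')
j=20 s[j]='a': k: 1→0; π[20]=0 (border '')
j=21 s[j]='a': π[21]=0 (border '')
j=22 s[j]='b': π[22]=1 (border 'b')
j=23 s[j]='c': k: 1→0; π[23]=0 (border '')
j=24 s[j]='a': π[24]=0 (border '')
j=25 s[j]='c': π[25]=0 (border '')
j=26 s[j]='d': π[26]=0 (border '')
j=27 s[j]='d': π[27]=0 (border '')
j=28 s[j]='c': π[28]=0 (border '')
j=29 s[j]='b': π[29]=1 (border 'b')
j=30 s[j]='d': π[30]=2 (border 'bd')
j=31 s[j]='d': π[31]=3 (border 'bdd')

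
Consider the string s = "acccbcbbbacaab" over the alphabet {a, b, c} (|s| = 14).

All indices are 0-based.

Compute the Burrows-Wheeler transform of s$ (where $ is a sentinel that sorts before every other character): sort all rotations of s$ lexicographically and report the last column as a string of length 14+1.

rank  rotation         last
    0  $acccbcbbbacaab  b
    1  aab$acccbcbbbac  c
    2  ab$acccbcbbbaca  a
    3  acaab$acccbcbbb  b
    4  acccbcbbbacaab$  $
    5  b$acccbcbbbacaa  a
    6  bacaab$acccbcbb  b
    7  bbacaab$acccbcb  b
    8  bbbacaab$acccbc  c
    9  bcbbbacaab$accc  c
   10  caab$acccbcbbba  a
   11  cbbbacaab$acccb  b
   12  cbcbbbacaab$acc  c
   13  ccbcbbbacaab$ac  c
   14  cccbcbbbacaab$a  a

bcab$abbccabcca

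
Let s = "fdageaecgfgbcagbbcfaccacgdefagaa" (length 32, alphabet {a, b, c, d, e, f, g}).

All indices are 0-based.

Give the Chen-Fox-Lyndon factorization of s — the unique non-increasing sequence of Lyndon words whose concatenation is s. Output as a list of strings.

["f", "d", "age", "aecgfgbcagbbcf", "accacgdefag", "a", "a"]

emit factor 1: 'f' (i=0, period=1)
emit factor 2: 'd' (i=1, period=1)
emit factor 3: 'age' (i=2, period=3)
emit factor 4: 'aecgfgbcagbbcf' (i=5, period=14)
emit factor 5: 'accacgdefag' (i=19, period=11)
emit factor 6: 'a' (i=30, period=1)
emit factor 7: 'a' (i=31, period=1)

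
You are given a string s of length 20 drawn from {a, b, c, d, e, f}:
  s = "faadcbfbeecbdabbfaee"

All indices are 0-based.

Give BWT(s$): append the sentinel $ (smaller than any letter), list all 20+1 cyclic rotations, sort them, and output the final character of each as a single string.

efdafacfbcedbaeeab$bb

rank  rotation               last
    0  $faadcbfbeecbdabbfaee  e
    1  aadcbfbeecbdabbfaee$f  f
    2  abbfaee$faadcbfbeecbd  d
    3  adcbfbeecbdabbfaee$fa  a
    4  aee$faadcbfbeecbdabbf  f
    5  bbfaee$faadcbfbeecbda  a
    6  bdabbfaee$faadcbfbeec  c
    7  beecbdabbfaee$faadcbf  f
    8  bfaee$faadcbfbeecbdab  b
    9  bfbeecbdabbfaee$faadc  c
   10  cbdabbfaee$faadcbfbee  e
   11  cbfbeecbdabbfaee$faad  d
   12  dabbfaee$faadcbfbeecb  b
   13  dcbfbeecbdabbfaee$faa  a
   14  e$faadcbfbeecbdabbfae  e
   15  ecbdabbfaee$faadcbfbe  e
   16  ee$faadcbfbeecbdabbfa  a
   17  eecbdabbfaee$faadcbfb  b
   18  faadcbfbeecbdabbfaee$  $
   19  faee$faadcbfbeecbdabb  b
   20  fbeecbdabbfaee$faadcb  b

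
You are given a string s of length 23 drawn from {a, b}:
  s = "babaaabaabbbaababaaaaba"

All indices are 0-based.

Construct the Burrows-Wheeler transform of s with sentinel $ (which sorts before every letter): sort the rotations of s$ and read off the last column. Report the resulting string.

rank  rotation                  last
    0  $babaaabaabbbaababaaaaba  a
    1  a$babaaabaabbbaababaaaab  b
    2  aaaaba$babaaabaabbbaabab  b
    3  aaaba$babaaabaabbbaababa  a
    4  aaabaabbbaababaaaaba$bab  b
    5  aaba$babaaabaabbbaababaa  a
    6  aabaabbbaababaaaaba$baba  a
    7  aababaaaaba$babaaabaabbb  b
    8  aabbbaababaaaaba$babaaab  b
    9  aba$babaaabaabbbaababaaa  a
   10  abaaaaba$babaaabaabbbaab  b
   11  abaaabaabbbaababaaaaba$b  b
   12  abaabbbaababaaaaba$babaa  a
   13  ababaaaaba$babaaabaabbba  a
   14  abbbaababaaaaba$babaaaba  a
   15  ba$babaaabaabbbaababaaaa  a
   16  baaaaba$babaaabaabbbaaba  a
   17  baaabaabbbaababaaaaba$ba  a
   18  baababaaaaba$babaaabaabb  b
   19  baabbbaababaaaaba$babaaa  a
   20  babaaaaba$babaaabaabbbaa  a
   21  babaaabaabbbaababaaaaba$  $
   22  bbaababaaaaba$babaaabaab  b
   23  bbbaababaaaaba$babaaabaa  a

abbabaabbabbaaaaaabaa$ba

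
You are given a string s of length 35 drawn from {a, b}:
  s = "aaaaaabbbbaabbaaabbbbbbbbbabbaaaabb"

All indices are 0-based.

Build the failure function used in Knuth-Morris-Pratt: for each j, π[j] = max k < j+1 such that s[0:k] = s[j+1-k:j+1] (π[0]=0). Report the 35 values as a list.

[0, 1, 2, 3, 4, 5, 0, 0, 0, 0, 1, 2, 0, 0, 1, 2, 3, 0, 0, 0, 0, 0, 0, 0, 0, 0, 1, 0, 0, 1, 2, 3, 4, 0, 0]

π[0] = 0
j=1 s[j]='a': π[1]=1 (border 'a')
j=2 s[j]='a': π[2]=2 (border 'aa')
j=3 s[j]='a': π[3]=3 (border 'aaa')
j=4 s[j]='a': π[4]=4 (border 'aaaa')
j=5 s[j]='a': π[5]=5 (border 'aaaaa')
j=6 s[j]='b': k: 5→4→3→2→1→0; π[6]=0 (border '')
j=7 s[j]='b': π[7]=0 (border '')
j=8 s[j]='b': π[8]=0 (border '')
j=9 s[j]='b': π[9]=0 (border '')
j=10 s[j]='a': π[10]=1 (border 'a')
j=11 s[j]='a': π[11]=2 (border 'aa')
j=12 s[j]='b': k: 2→1→0; π[12]=0 (border '')
j=13 s[j]='b': π[13]=0 (border '')
j=14 s[j]='a': π[14]=1 (border 'a')
j=15 s[j]='a': π[15]=2 (border 'aa')
j=16 s[j]='a': π[16]=3 (border 'aaa')
j=17 s[j]='b': k: 3→2→1→0; π[17]=0 (border '')
j=18 s[j]='b': π[18]=0 (border '')
j=19 s[j]='b': π[19]=0 (border '')
j=20 s[j]='b': π[20]=0 (border '')
j=21 s[j]='b': π[21]=0 (border '')
j=22 s[j]='b': π[22]=0 (border '')
j=23 s[j]='b': π[23]=0 (border '')
j=24 s[j]='b': π[24]=0 (border '')
j=25 s[j]='b': π[25]=0 (border '')
j=26 s[j]='a': π[26]=1 (border 'a')
j=27 s[j]='b': k: 1→0; π[27]=0 (border '')
j=28 s[j]='b': π[28]=0 (border '')
j=29 s[j]='a': π[29]=1 (border 'a')
j=30 s[j]='a': π[30]=2 (border 'aa')
j=31 s[j]='a': π[31]=3 (border 'aaa')
j=32 s[j]='a': π[32]=4 (border 'aaaa')
j=33 s[j]='b': k: 4→3→2→1→0; π[33]=0 (border '')
j=34 s[j]='b': π[34]=0 (border '')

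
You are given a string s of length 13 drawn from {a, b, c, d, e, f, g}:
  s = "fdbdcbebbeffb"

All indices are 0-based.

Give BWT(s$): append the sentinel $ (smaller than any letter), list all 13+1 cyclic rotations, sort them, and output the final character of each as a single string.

bfedcbdfbbbf$e

rank  rotation        last
    0  $fdbdcbebbeffb  b
    1  b$fdbdcbebbeff  f
    2  bbeffb$fdbdcbe  e
    3  bdcbebbeffb$fd  d
    4  bebbeffb$fdbdc  c
    5  beffb$fdbdcbeb  b
    6  cbebbeffb$fdbd  d
    7  dbdcbebbeffb$f  f
    8  dcbebbeffb$fdb  b
    9  ebbeffb$fdbdcb  b
   10  effb$fdbdcbebb  b
   11  fb$fdbdcbebbef  f
   12  fdbdcbebbeffb$  $
   13  ffb$fdbdcbebbe  e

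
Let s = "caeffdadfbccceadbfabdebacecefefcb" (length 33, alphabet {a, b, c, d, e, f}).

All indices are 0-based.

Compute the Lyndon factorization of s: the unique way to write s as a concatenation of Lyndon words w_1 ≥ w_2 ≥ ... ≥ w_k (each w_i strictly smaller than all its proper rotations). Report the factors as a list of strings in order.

emit factor 1: 'c' (i=0, period=1)
emit factor 2: 'aeffd' (i=1, period=5)
emit factor 3: 'adfbccce' (i=6, period=8)
emit factor 4: 'adbf' (i=14, period=4)
emit factor 5: 'abdebacecefefcb' (i=18, period=15)

["c", "aeffd", "adfbccce", "adbf", "abdebacecefefcb"]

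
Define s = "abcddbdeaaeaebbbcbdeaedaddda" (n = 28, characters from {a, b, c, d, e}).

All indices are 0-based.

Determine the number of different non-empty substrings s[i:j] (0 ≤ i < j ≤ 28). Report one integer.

sorted suffixes:
  #0 SA[0]=27  'a'
  #1 SA[1]=8  'aaeaebbbcbdeaedaddda'
  #2 SA[2]=0  'abcddbdeaaeaebbbcbdeaedaddda'
  #3 SA[3]=23  'addda'
  #4 SA[4]=9  'aeaebbbcbdeaedaddda'
  #5 SA[5]=11  'aebbbcbdeaedaddda'
  #6 SA[6]=20  'aedaddda'
  #7 SA[7]=13  'bbbcbdeaedaddda'
  #8 SA[8]=14  'bbcbdeaedaddda'
  #9 SA[9]=15  'bcbdeaedaddda'
  #10 SA[10]=1  'bcddbdeaaeaebbbcbdeaedaddda'
  #11 SA[11]=5  'bdeaaeaebbbcbdeaedaddda'
  #12 SA[12]=17  'bdeaedaddda'
  #13 SA[13]=16  'cbdeaedaddda'
  #14 SA[14]=2  'cddbdeaaeaebbbcbdeaedaddda'
  #15 SA[15]=26  'da'
  #16 SA[16]=22  'daddda'
  #17 SA[17]=4  'dbdeaaeaebbbcbdeaedaddda'
  #18 SA[18]=25  'dda'
  #19 SA[19]=3  'ddbdeaaeaebbbcbdeaedaddda'
  #20 SA[20]=24  'ddda'
  #21 SA[21]=6  'deaaeaebbbcbdeaedaddda'
  #22 SA[22]=18  'deaedaddda'
  #23 SA[23]=7  'eaaeaebbbcbdeaedaddda'
  #24 SA[24]=10  'eaebbbcbdeaedaddda'
  #25 SA[25]=19  'eaedaddda'
  #26 SA[26]=12  'ebbbcbdeaedaddda'
  #27 SA[27]=21  'edaddda'

SA = [27, 8, 0, 23, 9, 11, 20, 13, 14, 15, 1, 5, 17, 16, 2, 26, 22, 4, 25, 3, 24, 6, 18, 7, 10, 19, 12, 21]
[i] adj suffixes → lcp
  [1] 27/8 → 1 ('a')
  [2] 8/0 → 1 ('a')
  [3] 0/23 → 1 ('a')
  [4] 23/9 → 1 ('a')
  [5] 9/11 → 2 ('ae')
  [6] 11/20 → 2 ('ae')
  [7] 20/13 → 0 ('')
  [8] 13/14 → 2 ('bb')
  [9] 14/15 → 1 ('b')
  [10] 15/1 → 2 ('bc')
  [11] 1/5 → 1 ('b')
  [12] 5/17 → 4 ('bdea')
  [13] 17/16 → 0 ('')
  [14] 16/2 → 1 ('c')
  [15] 2/26 → 0 ('')
  [16] 26/22 → 2 ('da')
  [17] 22/4 → 1 ('d')
  [18] 4/25 → 1 ('d')
  [19] 25/3 → 2 ('dd')
  [20] 3/24 → 2 ('dd')
  [21] 24/6 → 1 ('d')
  [22] 6/18 → 3 ('dea')
  [23] 18/7 → 0 ('')
  [24] 7/10 → 2 ('ea')
  [25] 10/19 → 3 ('eae')
  [26] 19/12 → 1 ('e')
  [27] 12/21 → 1 ('e')

n(n+1)/2 = 28·29/2 = 406
Σ LCP = 0 + 1 + 1 + 1 + 1 + 2 + 2 + 0 + 2 + 1 + 2 + 1 + 4 + 0 + 1 + 0 + 2 + 1 + 1 + 2 + 2 + 1 + 3 + 0 + 2 + 3 + 1 + 1 = 38
distinct = 406 − 38 = 368

368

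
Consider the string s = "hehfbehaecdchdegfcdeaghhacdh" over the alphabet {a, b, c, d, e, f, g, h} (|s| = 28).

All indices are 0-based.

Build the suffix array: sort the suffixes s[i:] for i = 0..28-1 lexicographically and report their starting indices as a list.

rank | idx | suffix
   0 |  24 | acdh
   1 |   7 | aecdchdegfcdeaghhacdh
   2 |  20 | aghhacdh
   3 |   4 | behaecdchdegfcdeaghhacdh
   4 |   9 | cdchdegfcdeaghhacdh
   5 |  17 | cdeaghhacdh
   6 |  25 | cdh
   7 |  11 | chdegfcdeaghhacdh
   8 |  10 | dchdegfcdeaghhacdh
   9 |  18 | deaghhacdh
  10 |  13 | degfcdeaghhacdh
  11 |  26 | dh
  12 |  19 | eaghhacdh
  13 |   8 | ecdchdegfcdeaghhacdh
  14 |  14 | egfcdeaghhacdh
  15 |   5 | ehaecdchdegfcdeaghhacdh
  16 |   1 | ehfbehaecdchdegfcdeaghhacdh
  17 |   3 | fbehaecdchdegfcdeaghhacdh
  18 |  16 | fcdeaghhacdh
  19 |  15 | gfcdeaghhacdh
  20 |  21 | ghhacdh
  21 |  27 | h
  22 |  23 | hacdh
  23 |   6 | haecdchdegfcdeaghhacdh
  24 |  12 | hdegfcdeaghhacdh
  25 |   0 | hehfbehaecdchdegfcdeaghhacdh
  26 |   2 | hfbehaecdchdegfcdeaghhacdh
  27 |  22 | hhacdh

[24, 7, 20, 4, 9, 17, 25, 11, 10, 18, 13, 26, 19, 8, 14, 5, 1, 3, 16, 15, 21, 27, 23, 6, 12, 0, 2, 22]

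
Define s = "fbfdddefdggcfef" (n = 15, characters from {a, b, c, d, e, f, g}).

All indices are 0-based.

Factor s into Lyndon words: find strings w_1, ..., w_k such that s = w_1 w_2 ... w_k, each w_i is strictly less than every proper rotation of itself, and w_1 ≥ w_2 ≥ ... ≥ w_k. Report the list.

["f", "bfdddefdggcfef"]

emit factor 1: 'f' (i=0, period=1)
emit factor 2: 'bfdddefdggcfef' (i=1, period=14)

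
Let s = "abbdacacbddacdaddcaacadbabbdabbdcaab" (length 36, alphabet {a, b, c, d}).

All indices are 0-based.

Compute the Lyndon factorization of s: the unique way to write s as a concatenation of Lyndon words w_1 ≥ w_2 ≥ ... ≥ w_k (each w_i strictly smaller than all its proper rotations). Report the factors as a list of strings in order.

emit factor 1: 'abbdacacbddacdaddc' (i=0, period=18)
emit factor 2: 'aacadbabbdabbdc' (i=18, period=15)
emit factor 3: 'aab' (i=33, period=3)

["abbdacacbddacdaddc", "aacadbabbdabbdc", "aab"]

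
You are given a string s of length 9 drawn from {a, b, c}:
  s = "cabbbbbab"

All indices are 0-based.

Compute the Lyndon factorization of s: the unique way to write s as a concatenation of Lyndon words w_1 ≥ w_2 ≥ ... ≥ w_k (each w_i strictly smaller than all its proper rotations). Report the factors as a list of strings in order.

["c", "abbbbb", "ab"]

emit factor 1: 'c' (i=0, period=1)
emit factor 2: 'abbbbb' (i=1, period=6)
emit factor 3: 'ab' (i=7, period=2)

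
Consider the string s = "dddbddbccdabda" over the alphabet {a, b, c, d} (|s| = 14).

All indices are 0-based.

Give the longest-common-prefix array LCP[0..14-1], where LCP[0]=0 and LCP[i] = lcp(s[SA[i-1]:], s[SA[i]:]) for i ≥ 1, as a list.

sorted suffixes:
  #0 SA[0]=13  'a'
  #1 SA[1]=10  'abda'
  #2 SA[2]=6  'bccdabda'
  #3 SA[3]=11  'bda'
  #4 SA[4]=3  'bddbccdabda'
  #5 SA[5]=7  'ccdabda'
  #6 SA[6]=8  'cdabda'
  #7 SA[7]=12  'da'
  #8 SA[8]=9  'dabda'
  #9 SA[9]=5  'dbccdabda'
  #10 SA[10]=2  'dbddbccdabda'
  #11 SA[11]=4  'ddbccdabda'
  #12 SA[12]=1  'ddbddbccdabda'
  #13 SA[13]=0  'dddbddbccdabda'

SA = [13, 10, 6, 11, 3, 7, 8, 12, 9, 5, 2, 4, 1, 0]
[i] adj suffixes → lcp
  [1] 13/10 → 1 ('a')
  [2] 10/6 → 0 ('')
  [3] 6/11 → 1 ('b')
  [4] 11/3 → 2 ('bd')
  [5] 3/7 → 0 ('')
  [6] 7/8 → 1 ('c')
  [7] 8/12 → 0 ('')
  [8] 12/9 → 2 ('da')
  [9] 9/5 → 1 ('d')
  [10] 5/2 → 2 ('db')
  [11] 2/4 → 1 ('d')
  [12] 4/1 → 3 ('ddb')
  [13] 1/0 → 2 ('dd')

[0, 1, 0, 1, 2, 0, 1, 0, 2, 1, 2, 1, 3, 2]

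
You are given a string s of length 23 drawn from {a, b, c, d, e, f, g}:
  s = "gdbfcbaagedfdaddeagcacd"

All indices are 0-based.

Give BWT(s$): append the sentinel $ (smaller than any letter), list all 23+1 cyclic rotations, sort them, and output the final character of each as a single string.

dbcdeacdgfacfgadedgbda$a

rank  rotation                  last
    0  $gdbfcbaagedfdaddeagcacd  d
    1  aagedfdaddeagcacd$gdbfcb  b
    2  acd$gdbfcbaagedfdaddeagc  c
    3  addeagcacd$gdbfcbaagedfd  d
    4  agcacd$gdbfcbaagedfdadde  e
    5  agedfdaddeagcacd$gdbfcba  a
    6  baagedfdaddeagcacd$gdbfc  c
    7  bfcbaagedfdaddeagcacd$gd  d
    8  cacd$gdbfcbaagedfdaddeag  g
    9  cbaagedfdaddeagcacd$gdbf  f
   10  cd$gdbfcbaagedfdaddeagca  a
   11  d$gdbfcbaagedfdaddeagcac  c
   12  daddeagcacd$gdbfcbaagedf  f
   13  dbfcbaagedfdaddeagcacd$g  g
   14  ddeagcacd$gdbfcbaagedfda  a
   15  deagcacd$gdbfcbaagedfdad  d
   16  dfdaddeagcacd$gdbfcbaage  e
   17  eagcacd$gdbfcbaagedfdadd  d
   18  edfdaddeagcacd$gdbfcbaag  g
   19  fcbaagedfdaddeagcacd$gdb  b
   20  fdaddeagcacd$gdbfcbaaged  d
   21  gcacd$gdbfcbaagedfdaddea  a
   22  gdbfcbaagedfdaddeagcacd$  $
   23  gedfdaddeagcacd$gdbfcbaa  a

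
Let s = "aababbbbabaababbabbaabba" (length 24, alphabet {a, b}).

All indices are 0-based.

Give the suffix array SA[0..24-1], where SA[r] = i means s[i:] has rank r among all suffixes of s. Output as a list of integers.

rank | idx | suffix
   0 |  23 | a
   1 |  10 | aababbabbaabba
   2 |   0 | aababbbbabaababbabbaabba
   3 |  19 | aabba
   4 |   8 | abaababbabbaabba
   5 |  11 | ababbabbaabba
   6 |   1 | ababbbbabaababbabbaabba
   7 |  20 | abba
   8 |  16 | abbaabba
   9 |  13 | abbabbaabba
  10 |   3 | abbbbabaababbabbaabba
  11 |  22 | ba
  12 |   9 | baababbabbaabba
  13 |  18 | baabba
  14 |   7 | babaababbabbaabba
  15 |  15 | babbaabba
  16 |  12 | babbabbaabba
  17 |   2 | babbbbabaababbabbaabba
  18 |  21 | bba
  19 |  17 | bbaabba
  20 |   6 | bbabaababbabbaabba
  21 |  14 | bbabbaabba
  22 |   5 | bbbabaababbabbaabba
  23 |   4 | bbbbabaababbabbaabba

[23, 10, 0, 19, 8, 11, 1, 20, 16, 13, 3, 22, 9, 18, 7, 15, 12, 2, 21, 17, 6, 14, 5, 4]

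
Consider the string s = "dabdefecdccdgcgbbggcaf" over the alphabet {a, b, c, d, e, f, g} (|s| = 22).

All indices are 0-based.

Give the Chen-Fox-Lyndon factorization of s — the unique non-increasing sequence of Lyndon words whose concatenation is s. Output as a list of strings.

["d", "abdefecdccdgcgbbggcaf"]

emit factor 1: 'd' (i=0, period=1)
emit factor 2: 'abdefecdccdgcgbbggcaf' (i=1, period=21)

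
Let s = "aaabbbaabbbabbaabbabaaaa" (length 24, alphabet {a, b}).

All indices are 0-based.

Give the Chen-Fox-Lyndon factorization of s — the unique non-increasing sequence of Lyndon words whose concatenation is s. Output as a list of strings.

emit factor 1: 'aaabbbaabbbabbaabbab' (i=0, period=20)
emit factor 2: 'a' (i=20, period=1)
emit factor 3: 'a' (i=21, period=1)
emit factor 4: 'a' (i=22, period=1)
emit factor 5: 'a' (i=23, period=1)

["aaabbbaabbbabbaabbab", "a", "a", "a", "a"]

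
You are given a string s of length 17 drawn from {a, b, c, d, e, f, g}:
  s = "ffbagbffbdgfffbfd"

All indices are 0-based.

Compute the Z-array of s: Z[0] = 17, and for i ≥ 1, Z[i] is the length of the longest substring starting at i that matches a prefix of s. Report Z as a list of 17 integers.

Z[0]=17
i=1: outside box; Z[1]=1 grow→box=[1,2)
i=2: outside box; Z[2]=0
i=3: outside box; Z[3]=0
i=4: outside box; Z[4]=0
i=5: outside box; Z[5]=0
i=6: outside box; Z[6]=3 grow→box=[6,9)
i=7: min(r-i=2, Z[1]=1)=1; Z[7]=1
i=8: min(r-i=1, Z[2]=0)=0; Z[8]=0
i=9: outside box; Z[9]=0
i=10: outside box; Z[10]=0
i=11: outside box; Z[11]=2 grow→box=[11,13)
i=12: min(r-i=1, Z[1]=1)=1; Z[12]=3 grow→box=[12,15)
i=13: min(r-i=2, Z[1]=1)=1; Z[13]=1
i=14: min(r-i=1, Z[2]=0)=0; Z[14]=0
i=15: outside box; Z[15]=1 grow→box=[15,16)
i=16: outside box; Z[16]=0

[17, 1, 0, 0, 0, 0, 3, 1, 0, 0, 0, 2, 3, 1, 0, 1, 0]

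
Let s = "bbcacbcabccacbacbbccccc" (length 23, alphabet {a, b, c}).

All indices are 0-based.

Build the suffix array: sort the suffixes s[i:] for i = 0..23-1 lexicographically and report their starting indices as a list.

[7, 11, 14, 3, 13, 0, 16, 5, 1, 8, 17, 22, 6, 10, 2, 12, 15, 4, 21, 9, 20, 19, 18]

rank→(start, suffix):
  0 → (7, 'abccacbacbbccccc')
  1 → (11, 'acbacbbccccc')
  2 → (14, 'acbbccccc')
  3 → (3, 'acbcabccacbacbbccccc')
  4 → (13, 'bacbbccccc')
  5 → (0, 'bbcacbcabccacbacbbccccc')
  6 → (16, 'bbccccc')
  7 → (5, 'bcabccacbacbbccccc')
  8 → (1, 'bcacbcabccacbacbbccccc')
  9 → (8, 'bccacbacbbccccc')
  10 → (17, 'bccccc')
  11 → (22, 'c')
  12 → (6, 'cabccacbacbbccccc')
  13 → (10, 'cacbacbbccccc')
  14 → (2, 'cacbcabccacbacbbccccc')
  15 → (12, 'cbacbbccccc')
  16 → (15, 'cbbccccc')
  17 → (4, 'cbcabccacbacbbccccc')
  18 → (21, 'cc')
  19 → (9, 'ccacbacbbccccc')
  20 → (20, 'ccc')
  21 → (19, 'cccc')
  22 → (18, 'ccccc')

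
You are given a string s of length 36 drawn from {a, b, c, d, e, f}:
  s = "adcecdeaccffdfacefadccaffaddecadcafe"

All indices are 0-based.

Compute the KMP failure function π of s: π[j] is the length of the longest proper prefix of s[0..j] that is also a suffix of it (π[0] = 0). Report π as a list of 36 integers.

π[0] = 0
j=1 s[j]='d': π[1]=0 (border '')
j=2 s[j]='c': π[2]=0 (border '')
j=3 s[j]='e': π[3]=0 (border '')
j=4 s[j]='c': π[4]=0 (border '')
j=5 s[j]='d': π[5]=0 (border '')
j=6 s[j]='e': π[6]=0 (border '')
j=7 s[j]='a': π[7]=1 (border 'a')
j=8 s[j]='c': k: 1→0; π[8]=0 (border '')
j=9 s[j]='c': π[9]=0 (border '')
j=10 s[j]='f': π[10]=0 (border '')
j=11 s[j]='f': π[11]=0 (border '')
j=12 s[j]='d': π[12]=0 (border '')
j=13 s[j]='f': π[13]=0 (border '')
j=14 s[j]='a': π[14]=1 (border 'a')
j=15 s[j]='c': k: 1→0; π[15]=0 (border '')
j=16 s[j]='e': π[16]=0 (border '')
j=17 s[j]='f': π[17]=0 (border '')
j=18 s[j]='a': π[18]=1 (border 'a')
j=19 s[j]='d': π[19]=2 (border 'ad')
j=20 s[j]='c': π[20]=3 (border 'adc')
j=21 s[j]='c': k: 3→0; π[21]=0 (border '')
j=22 s[j]='a': π[22]=1 (border 'a')
j=23 s[j]='f': k: 1→0; π[23]=0 (border '')
j=24 s[j]='f': π[24]=0 (border '')
j=25 s[j]='a': π[25]=1 (border 'a')
j=26 s[j]='d': π[26]=2 (border 'ad')
j=27 s[j]='d': k: 2→0; π[27]=0 (border '')
j=28 s[j]='e': π[28]=0 (border '')
j=29 s[j]='c': π[29]=0 (border '')
j=30 s[j]='a': π[30]=1 (border 'a')
j=31 s[j]='d': π[31]=2 (border 'ad')
j=32 s[j]='c': π[32]=3 (border 'adc')
j=33 s[j]='a': k: 3→0; π[33]=1 (border 'a')
j=34 s[j]='f': k: 1→0; π[34]=0 (border '')
j=35 s[j]='e': π[35]=0 (border '')

[0, 0, 0, 0, 0, 0, 0, 1, 0, 0, 0, 0, 0, 0, 1, 0, 0, 0, 1, 2, 3, 0, 1, 0, 0, 1, 2, 0, 0, 0, 1, 2, 3, 1, 0, 0]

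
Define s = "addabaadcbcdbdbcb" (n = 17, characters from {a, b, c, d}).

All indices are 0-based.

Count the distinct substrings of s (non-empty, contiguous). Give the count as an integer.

136

sorted suffixes:
  #0 SA[0]=5  'aadcbcdbdbcb'
  #1 SA[1]=3  'abaadcbcdbdbcb'
  #2 SA[2]=6  'adcbcdbdbcb'
  #3 SA[3]=0  'addabaadcbcdbdbcb'
  #4 SA[4]=16  'b'
  #5 SA[5]=4  'baadcbcdbdbcb'
  #6 SA[6]=14  'bcb'
  #7 SA[7]=9  'bcdbdbcb'
  #8 SA[8]=12  'bdbcb'
  #9 SA[9]=15  'cb'
  #10 SA[10]=8  'cbcdbdbcb'
  #11 SA[11]=10  'cdbdbcb'
  #12 SA[12]=2  'dabaadcbcdbdbcb'
  #13 SA[13]=13  'dbcb'
  #14 SA[14]=11  'dbdbcb'
  #15 SA[15]=7  'dcbcdbdbcb'
  #16 SA[16]=1  'ddabaadcbcdbdbcb'

SA = [5, 3, 6, 0, 16, 4, 14, 9, 12, 15, 8, 10, 2, 13, 11, 7, 1]
rank  pair      lcp
   1  s[5:],s[3:]  1  'a'
   2  s[3:],s[6:]  1  'a'
   3  s[6:],s[0:]  2  'ad'
   4  s[0:],s[16:]  0  ''
   5  s[16:],s[4:]  1  'b'
   6  s[4:],s[14:]  1  'b'
   7  s[14:],s[9:]  2  'bc'
   8  s[9:],s[12:]  1  'b'
   9  s[12:],s[15:]  0  ''
  10  s[15:],s[8:]  2  'cb'
  11  s[8:],s[10:]  1  'c'
  12  s[10:],s[2:]  0  ''
  13  s[2:],s[13:]  1  'd'
  14  s[13:],s[11:]  2  'db'
  15  s[11:],s[7:]  1  'd'
  16  s[7:],s[1:]  1  'd'

n(n+1)/2 = 17·18/2 = 153
Σ LCP = 0 + 1 + 1 + 2 + 0 + 1 + 1 + 2 + 1 + 0 + 2 + 1 + 0 + 1 + 2 + 1 + 1 = 17
distinct = 153 − 17 = 136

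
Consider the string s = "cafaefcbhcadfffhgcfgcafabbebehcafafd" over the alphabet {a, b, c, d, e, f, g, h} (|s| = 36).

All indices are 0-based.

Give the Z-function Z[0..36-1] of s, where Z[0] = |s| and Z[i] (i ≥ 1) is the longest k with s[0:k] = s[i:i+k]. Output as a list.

Z[0]=36
i=1: i≥r, start 0; Z[1]=0
i=2: i≥r, start 0; Z[2]=0
i=3: i≥r, start 0; Z[3]=0
i=4: i≥r, start 0; Z[4]=0
i=5: i≥r, start 0; Z[5]=0
i=6: i≥r, start 0; Z[6]=1 scan→box=[6,7)
i=7: i≥r, start 0; Z[7]=0
i=8: i≥r, start 0; Z[8]=0
i=9: i≥r, start 0; Z[9]=2 scan→box=[9,11)
i=10: min(r-i=1, Z[1]=0)=0; Z[10]=0
i=11: i≥r, start 0; Z[11]=0
i=12: i≥r, start 0; Z[12]=0
i=13: i≥r, start 0; Z[13]=0
i=14: i≥r, start 0; Z[14]=0
i=15: i≥r, start 0; Z[15]=0
i=16: i≥r, start 0; Z[16]=0
i=17: i≥r, start 0; Z[17]=1 scan→box=[17,18)
i=18: i≥r, start 0; Z[18]=0
i=19: i≥r, start 0; Z[19]=0
i=20: i≥r, start 0; Z[20]=4 scan→box=[20,24)
i=21: min(r-i=3, Z[1]=0)=0; Z[21]=0
i=22: min(r-i=2, Z[2]=0)=0; Z[22]=0
i=23: min(r-i=1, Z[3]=0)=0; Z[23]=0
i=24: i≥r, start 0; Z[24]=0
i=25: i≥r, start 0; Z[25]=0
i=26: i≥r, start 0; Z[26]=0
i=27: i≥r, start 0; Z[27]=0
i=28: i≥r, start 0; Z[28]=0
i=29: i≥r, start 0; Z[29]=0
i=30: i≥r, start 0; Z[30]=4 scan→box=[30,34)
i=31: min(r-i=3, Z[1]=0)=0; Z[31]=0
i=32: min(r-i=2, Z[2]=0)=0; Z[32]=0
i=33: min(r-i=1, Z[3]=0)=0; Z[33]=0
i=34: i≥r, start 0; Z[34]=0
i=35: i≥r, start 0; Z[35]=0

[36, 0, 0, 0, 0, 0, 1, 0, 0, 2, 0, 0, 0, 0, 0, 0, 0, 1, 0, 0, 4, 0, 0, 0, 0, 0, 0, 0, 0, 0, 4, 0, 0, 0, 0, 0]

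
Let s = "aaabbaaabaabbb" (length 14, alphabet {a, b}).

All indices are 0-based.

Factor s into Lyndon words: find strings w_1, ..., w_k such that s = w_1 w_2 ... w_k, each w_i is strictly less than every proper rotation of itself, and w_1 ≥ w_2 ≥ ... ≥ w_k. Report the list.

["aaabb", "aaabaabbb"]

emit factor 1: 'aaabb' (i=0, period=5)
emit factor 2: 'aaabaabbb' (i=5, period=9)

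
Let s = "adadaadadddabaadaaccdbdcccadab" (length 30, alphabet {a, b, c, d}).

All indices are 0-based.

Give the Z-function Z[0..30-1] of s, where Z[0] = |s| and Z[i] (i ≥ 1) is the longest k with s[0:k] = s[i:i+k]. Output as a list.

[30, 0, 3, 0, 1, 4, 0, 2, 0, 0, 0, 1, 0, 1, 3, 0, 1, 1, 0, 0, 0, 0, 0, 0, 0, 0, 3, 0, 1, 0]

Z[0]=30
i=1: fresh scan; Z[1]=0
i=2: fresh scan; Z[2]=3 grow→box=[2,5)
i=3: min(r-i=2, Z[1]=0)=0; Z[3]=0
i=4: min(r-i=1, Z[2]=3)=1; Z[4]=1
i=5: fresh scan; Z[5]=4 grow→box=[5,9)
i=6: min(r-i=3, Z[1]=0)=0; Z[6]=0
i=7: min(r-i=2, Z[2]=3)=2; Z[7]=2
i=8: min(r-i=1, Z[3]=0)=0; Z[8]=0
i=9: fresh scan; Z[9]=0
i=10: fresh scan; Z[10]=0
i=11: fresh scan; Z[11]=1 grow→box=[11,12)
i=12: fresh scan; Z[12]=0
i=13: fresh scan; Z[13]=1 grow→box=[13,14)
i=14: fresh scan; Z[14]=3 grow→box=[14,17)
i=15: min(r-i=2, Z[1]=0)=0; Z[15]=0
i=16: min(r-i=1, Z[2]=3)=1; Z[16]=1
i=17: fresh scan; Z[17]=1 grow→box=[17,18)
i=18: fresh scan; Z[18]=0
i=19: fresh scan; Z[19]=0
i=20: fresh scan; Z[20]=0
i=21: fresh scan; Z[21]=0
i=22: fresh scan; Z[22]=0
i=23: fresh scan; Z[23]=0
i=24: fresh scan; Z[24]=0
i=25: fresh scan; Z[25]=0
i=26: fresh scan; Z[26]=3 grow→box=[26,29)
i=27: min(r-i=2, Z[1]=0)=0; Z[27]=0
i=28: min(r-i=1, Z[2]=3)=1; Z[28]=1
i=29: fresh scan; Z[29]=0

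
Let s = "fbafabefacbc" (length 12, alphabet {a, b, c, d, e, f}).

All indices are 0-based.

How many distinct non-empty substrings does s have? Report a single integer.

sorted suffixes:
  #0 SA[0]=4  'abefacbc'
  #1 SA[1]=8  'acbc'
  #2 SA[2]=2  'afabefacbc'
  #3 SA[3]=1  'bafabefacbc'
  #4 SA[4]=10  'bc'
  #5 SA[5]=5  'befacbc'
  #6 SA[6]=11  'c'
  #7 SA[7]=9  'cbc'
  #8 SA[8]=6  'efacbc'
  #9 SA[9]=3  'fabefacbc'
  #10 SA[10]=7  'facbc'
  #11 SA[11]=0  'fbafabefacbc'

SA = [4, 8, 2, 1, 10, 5, 11, 9, 6, 3, 7, 0]
rank  pair      lcp
   1  s[4:],s[8:]  1  'a'
   2  s[8:],s[2:]  1  'a'
   3  s[2:],s[1:]  0  ''
   4  s[1:],s[10:]  1  'b'
   5  s[10:],s[5:]  1  'b'
   6  s[5:],s[11:]  0  ''
   7  s[11:],s[9:]  1  'c'
   8  s[9:],s[6:]  0  ''
   9  s[6:],s[3:]  0  ''
  10  s[3:],s[7:]  2  'fa'
  11  s[7:],s[0:]  1  'f'

n(n+1)/2 = 12·13/2 = 78
Σ LCP = 0 + 1 + 1 + 0 + 1 + 1 + 0 + 1 + 0 + 0 + 2 + 1 = 8
distinct = 78 − 8 = 70

70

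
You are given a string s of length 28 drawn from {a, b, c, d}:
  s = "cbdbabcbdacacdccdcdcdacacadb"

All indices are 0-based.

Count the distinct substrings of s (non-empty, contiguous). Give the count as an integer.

sorted suffixes:
  #0 SA[0]=4  'abcbdacacdccdcdcdacacadb'
  #1 SA[1]=21  'acacadb'
  #2 SA[2]=9  'acacdccdcdcdacacadb'
  #3 SA[3]=23  'acadb'
  #4 SA[4]=11  'acdccdcdcdacacadb'
  #5 SA[5]=25  'adb'
  #6 SA[6]=27  'b'
  #7 SA[7]=3  'babcbdacacdccdcdcdacacadb'
  #8 SA[8]=5  'bcbdacacdccdcdcdacacadb'
  #9 SA[9]=7  'bdacacdccdcdcdacacadb'
  #10 SA[10]=1  'bdbabcbdacacdccdcdcdacacadb'
  #11 SA[11]=22  'cacadb'
  #12 SA[12]=10  'cacdccdcdcdacacadb'
  #13 SA[13]=24  'cadb'
  #14 SA[14]=6  'cbdacacdccdcdcdacacadb'
  #15 SA[15]=0  'cbdbabcbdacacdccdcdcdacacadb'
  #16 SA[16]=14  'ccdcdcdacacadb'
  #17 SA[17]=19  'cdacacadb'
  #18 SA[18]=12  'cdccdcdcdacacadb'
  #19 SA[19]=17  'cdcdacacadb'
  #20 SA[20]=15  'cdcdcdacacadb'
  #21 SA[21]=20  'dacacadb'
  #22 SA[22]=8  'dacacdccdcdcdacacadb'
  #23 SA[23]=26  'db'
  #24 SA[24]=2  'dbabcbdacacdccdcdcdacacadb'
  #25 SA[25]=13  'dccdcdcdacacadb'
  #26 SA[26]=18  'dcdacacadb'
  #27 SA[27]=16  'dcdcdacacadb'

SA = [4, 21, 9, 23, 11, 25, 27, 3, 5, 7, 1, 22, 10, 24, 6, 0, 14, 19, 12, 17, 15, 20, 8, 26, 2, 13, 18, 16]
rank  pair      lcp
   1  s[4:],s[21:]  1  'a'
   2  s[21:],s[9:]  4  'acac'
   3  s[9:],s[23:]  3  'aca'
   4  s[23:],s[11:]  2  'ac'
   5  s[11:],s[25:]  1  'a'
   6  s[25:],s[27:]  0  ''
   7  s[27:],s[3:]  1  'b'
   8  s[3:],s[5:]  1  'b'
   9  s[5:],s[7:]  1  'b'
  10  s[7:],s[1:]  2  'bd'
  11  s[1:],s[22:]  0  ''
  12  s[22:],s[10:]  3  'cac'
  13  s[10:],s[24:]  2  'ca'
  14  s[24:],s[6:]  1  'c'
  15  s[6:],s[0:]  3  'cbd'
  16  s[0:],s[14:]  1  'c'
  17  s[14:],s[19:]  1  'c'
  18  s[19:],s[12:]  2  'cd'
  19  s[12:],s[17:]  3  'cdc'
  20  s[17:],s[15:]  4  'cdcd'
  21  s[15:],s[20:]  0  ''
  22  s[20:],s[8:]  5  'dacac'
  23  s[8:],s[26:]  1  'd'
  24  s[26:],s[2:]  2  'db'
  25  s[2:],s[13:]  1  'd'
  26  s[13:],s[18:]  2  'dc'
  27  s[18:],s[16:]  3  'dcd'

n(n+1)/2 = 28·29/2 = 406
Σ LCP = 0 + 1 + 4 + 3 + 2 + 1 + 0 + 1 + 1 + 1 + 2 + 0 + 3 + 2 + 1 + 3 + 1 + 1 + 2 + 3 + 4 + 0 + 5 + 1 + 2 + 1 + 2 + 3 = 50
distinct = 406 − 50 = 356

356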